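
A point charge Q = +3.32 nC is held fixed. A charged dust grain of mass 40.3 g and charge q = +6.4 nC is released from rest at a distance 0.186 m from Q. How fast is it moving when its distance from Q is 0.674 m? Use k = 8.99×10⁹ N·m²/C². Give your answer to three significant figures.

Only the electrostatic force acts, so mechanical energy is conserved: ½mv² = U₁ − U₂ = kQq(1/r₁ − 1/r₂).
U₁ − U₂ = (8.99×10⁹ N·m²/C²)(3.32×10⁻⁹ C)(6.40×10⁻⁹ C)(1/0.186 − 1/0.674) = 7.44×10⁻⁷ J.
v = √(2·7.44×10⁻⁷/0.0403) = 6.07×10⁻³ m/s.

6.07×10⁻³ m/s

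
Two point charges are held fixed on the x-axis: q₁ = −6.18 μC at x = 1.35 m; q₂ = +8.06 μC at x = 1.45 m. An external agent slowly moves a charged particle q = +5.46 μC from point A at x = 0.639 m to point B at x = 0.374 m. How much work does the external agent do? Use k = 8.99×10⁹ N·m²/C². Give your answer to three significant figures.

For quasistatic motion the external work equals the change in potential energy: W_ext = qΔV = q(V_B − V_A).
At A: distances to the source charges are 0.711 m, 0.811 m; V_A = Σ kqᵢ/rᵢ = 1.12×10⁴ V.
At B: distances to the source charges are 0.976 m, 1.08 m; V_B = Σ kqᵢ/rᵢ = 1.04×10⁴ V.
ΔV = V_B − V_A = -788 V.
W_ext = qΔV = (5.46×10⁻⁶ C)(-788 V) = -4.30×10⁻³ J.

-4.30×10⁻³ J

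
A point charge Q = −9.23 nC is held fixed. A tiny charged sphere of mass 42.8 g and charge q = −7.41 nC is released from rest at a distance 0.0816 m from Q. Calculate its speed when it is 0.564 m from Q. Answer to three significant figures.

Only the electrostatic force acts, so mechanical energy is conserved: ½mv² = U₁ − U₂ = kQq(1/r₁ − 1/r₂).
U₁ − U₂ = (8.99×10⁹ N·m²/C²)(-9.23×10⁻⁹ C)(-7.41×10⁻⁹ C)(1/0.0816 − 1/0.564) = 6.44×10⁻⁶ J.
v = √(2·6.44×10⁻⁶/0.0428) = 0.0174 m/s.

0.0174 m/s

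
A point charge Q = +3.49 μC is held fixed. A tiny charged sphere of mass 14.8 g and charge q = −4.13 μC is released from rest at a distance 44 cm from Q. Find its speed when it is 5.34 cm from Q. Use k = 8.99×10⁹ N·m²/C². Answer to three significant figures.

17.0 m/s

Only the electrostatic force acts, so mechanical energy is conserved: ½mv² = U₁ − U₂ = kQq(1/r₁ − 1/r₂).
U₁ − U₂ = (8.99×10⁹ N·m²/C²)(3.49×10⁻⁶ C)(-4.13×10⁻⁶ C)(1/0.440 − 1/0.0534) = 2.13 J.
v = √(2·2.13/0.0148) = 17.0 m/s.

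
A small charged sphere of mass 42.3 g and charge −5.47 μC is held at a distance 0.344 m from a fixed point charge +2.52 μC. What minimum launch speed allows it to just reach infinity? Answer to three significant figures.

4.13 m/s

To just escape, total mechanical energy must reach zero at infinity: ½mv²_min + U = 0, so ½mv²_min = −U = |kQq|/r.
|U| = |kQq|/r = (8.99×10⁹ N·m²/C²)(2.52×10⁻⁶)(5.47×10⁻⁶)/(0.344) = 0.360 J.
v_min = √(2|U|/m) = √(2·0.360/0.0423) = 4.13 m/s.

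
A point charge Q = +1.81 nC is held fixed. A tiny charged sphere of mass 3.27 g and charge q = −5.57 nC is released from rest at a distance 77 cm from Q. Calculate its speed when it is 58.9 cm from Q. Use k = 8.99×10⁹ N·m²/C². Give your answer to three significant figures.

Only the electrostatic force acts, so mechanical energy is conserved: ½mv² = U₁ − U₂ = kQq(1/r₁ − 1/r₂).
U₁ − U₂ = (8.99×10⁹ N·m²/C²)(1.81×10⁻⁹ C)(-5.57×10⁻⁹ C)(1/0.770 − 1/0.589) = 3.62×10⁻⁸ J.
v = √(2·3.62×10⁻⁸/3.27×10⁻³) = 4.70×10⁻³ m/s.

4.70×10⁻³ m/s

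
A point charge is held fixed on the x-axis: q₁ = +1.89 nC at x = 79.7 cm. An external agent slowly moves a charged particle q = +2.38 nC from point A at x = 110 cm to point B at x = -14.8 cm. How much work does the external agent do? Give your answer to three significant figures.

For quasistatic motion the external work equals the change in potential energy: W_ext = qΔV = q(V_B − V_A).
At A: distance to the source charge is 0.303 m; V_A = kq₁/r = 56.1 V.
At B: distance to the source charge is 0.945 m; V_B = kq₁/r = 18.0 V.
ΔV = V_B − V_A = -38.1 V.
W_ext = qΔV = (2.38×10⁻⁹ C)(-38.1 V) = -9.07×10⁻⁸ J.

-9.07×10⁻⁸ J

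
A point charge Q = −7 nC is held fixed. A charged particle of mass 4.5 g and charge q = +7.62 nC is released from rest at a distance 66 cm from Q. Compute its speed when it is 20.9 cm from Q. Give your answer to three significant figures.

Only the electrostatic force acts, so mechanical energy is conserved: ½mv² = U₁ − U₂ = kQq(1/r₁ − 1/r₂).
U₁ − U₂ = (8.99×10⁹ N·m²/C²)(-7.00×10⁻⁹ C)(7.62×10⁻⁹ C)(1/0.660 − 1/0.209) = 1.57×10⁻⁶ J.
v = √(2·1.57×10⁻⁶/4.50×10⁻³) = 0.0264 m/s.

0.0264 m/s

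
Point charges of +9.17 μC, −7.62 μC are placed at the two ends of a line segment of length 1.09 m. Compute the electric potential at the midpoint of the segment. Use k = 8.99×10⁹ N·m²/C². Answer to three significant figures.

The total potential is the scalar sum of each charge's contribution, V = Σ kqᵢ/rᵢ.
Each charge is 0.545 m from the midpoint.
V = k[(9.17×10⁻⁶)/(0.545) + (-7.62×10⁻⁶)/(0.545)] = 2.56×10⁴ V.

2.56×10⁴ V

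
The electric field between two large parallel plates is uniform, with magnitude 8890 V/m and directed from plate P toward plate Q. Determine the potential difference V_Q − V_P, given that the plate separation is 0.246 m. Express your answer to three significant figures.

In a uniform field, potential decreases in the direction of E: ΔV = −E·d for a displacement d parallel to E.
Going from P to Q is a displacement of 0.246 m along the field, so V_Q − V_P = −Ed = -2190 V.

-2190 V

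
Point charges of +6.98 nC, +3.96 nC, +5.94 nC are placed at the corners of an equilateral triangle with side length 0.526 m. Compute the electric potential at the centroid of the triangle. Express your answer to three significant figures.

Electric potential is a scalar, so the contributions from each charge add algebraically: V = Σ kqᵢ/rᵢ.
The distance from each vertex to the centroid is a/√3 = 0.304 m.
V = k[(6.98×10⁻⁹)/(0.304) + (3.96×10⁻⁹)/(0.304) + (5.94×10⁻⁹)/(0.304)] = 500 V.

500 V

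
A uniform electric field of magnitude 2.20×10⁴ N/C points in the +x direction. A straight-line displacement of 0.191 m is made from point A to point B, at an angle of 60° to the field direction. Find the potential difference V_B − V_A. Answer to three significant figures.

Only the component of displacement along E changes the potential: ΔV = −E·d·cosθ.
ΔV = −(2.20×10⁴ V/m)(0.191 m)cos60° = -2100 V.

-2100 V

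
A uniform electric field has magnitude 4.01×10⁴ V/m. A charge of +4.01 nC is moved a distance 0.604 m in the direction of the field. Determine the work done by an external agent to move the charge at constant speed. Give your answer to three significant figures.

The potential change for a displacement 0.604 m in the direction of the field is ΔV = −Ed = -2.42×10⁴ V.
W_ext = qΔV = -9.71×10⁻⁵ J.

-9.71×10⁻⁵ J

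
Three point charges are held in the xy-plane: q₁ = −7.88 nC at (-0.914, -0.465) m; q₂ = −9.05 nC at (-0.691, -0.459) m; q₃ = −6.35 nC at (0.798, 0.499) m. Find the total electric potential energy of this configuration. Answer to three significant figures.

3.39×10⁻⁶ J

The work to assemble the configuration equals its total potential energy, U = Σ kqᵢqⱼ/rᵢⱼ over all pairs.
Pair separations: r₁₂ = 0.223 m, r₁₃ = 1.96 m, r₂₃ = 1.77 m.
U = (2.87×10⁻⁶) + (2.29×10⁻⁷) + (2.92×10⁻⁷) = 3.39×10⁻⁶ J.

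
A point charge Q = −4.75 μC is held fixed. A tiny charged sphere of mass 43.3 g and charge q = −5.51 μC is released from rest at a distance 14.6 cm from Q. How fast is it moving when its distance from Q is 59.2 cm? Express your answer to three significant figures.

Only the electrostatic force acts, so mechanical energy is conserved: ½mv² = U₁ − U₂ = kQq(1/r₁ − 1/r₂).
U₁ − U₂ = (8.99×10⁹ N·m²/C²)(-4.75×10⁻⁶ C)(-5.51×10⁻⁶ C)(1/0.146 − 1/0.592) = 1.21 J.
v = √(2·1.21/0.0433) = 7.49 m/s.

7.49 m/s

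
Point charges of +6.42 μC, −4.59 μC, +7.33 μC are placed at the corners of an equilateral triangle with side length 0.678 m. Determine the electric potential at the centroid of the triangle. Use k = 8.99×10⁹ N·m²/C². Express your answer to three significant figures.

2.10×10⁵ V

Electric potential is a scalar, so the contributions from each charge add algebraically: V = Σ kqᵢ/rᵢ.
The distance from each vertex to the centroid is a/√3 = 0.391 m.
V = k[(6.42×10⁻⁶)/(0.391) + (-4.59×10⁻⁶)/(0.391) + (7.33×10⁻⁶)/(0.391)] = 2.10×10⁵ V.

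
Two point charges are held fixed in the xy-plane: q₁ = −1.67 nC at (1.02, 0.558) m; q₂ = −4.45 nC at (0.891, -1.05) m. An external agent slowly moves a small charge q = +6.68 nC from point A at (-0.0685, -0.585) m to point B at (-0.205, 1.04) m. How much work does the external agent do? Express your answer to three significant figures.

1.25×10⁻⁷ J

For quasistatic motion the external work equals the change in potential energy: W_ext = qΔV = q(V_B − V_A).
At A: distances to the source charges are 1.58 m, 1.07 m; V_A = Σ kqᵢ/rᵢ = -47.0 V.
At B: distances to the source charges are 1.32 m, 2.36 m; V_B = Σ kqᵢ/rᵢ = -28.4 V.
ΔV = V_B − V_A = 18.7 V.
W_ext = qΔV = (6.68×10⁻⁹ C)(18.7 V) = 1.25×10⁻⁷ J.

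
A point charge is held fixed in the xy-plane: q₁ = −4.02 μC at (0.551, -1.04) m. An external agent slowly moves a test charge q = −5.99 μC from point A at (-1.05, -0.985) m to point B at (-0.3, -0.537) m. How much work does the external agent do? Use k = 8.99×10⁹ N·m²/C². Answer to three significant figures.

For quasistatic motion the external work equals the change in potential energy: W_ext = qΔV = q(V_B − V_A).
At A: distance to the source charge is 1.60 m; V_A = kq₁/r = -2.26×10⁴ V.
At B: distance to the source charge is 0.989 m; V_B = kq₁/r = -3.66×10⁴ V.
ΔV = V_B − V_A = -1.40×10⁴ V.
W_ext = qΔV = (-5.99×10⁻⁶ C)(-1.40×10⁴ V) = 0.0839 J.

0.0839 J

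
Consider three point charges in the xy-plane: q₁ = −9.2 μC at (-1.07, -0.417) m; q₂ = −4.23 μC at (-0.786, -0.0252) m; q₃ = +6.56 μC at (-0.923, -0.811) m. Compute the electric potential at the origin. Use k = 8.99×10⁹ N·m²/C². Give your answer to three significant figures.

-7.24×10⁴ V

Electric potential is a scalar, so the contributions from each charge add algebraically: V = Σ kqᵢ/rᵢ.
Distances from the field point to each charge: r₁ = 1.15 m, r₂ = 0.786 m, r₃ = 1.23 m.
V = k[(-9.20×10⁻⁶)/(1.15) + (-4.23×10⁻⁶)/(0.786) + (6.56×10⁻⁶)/(1.23)] = -7.24×10⁴ V.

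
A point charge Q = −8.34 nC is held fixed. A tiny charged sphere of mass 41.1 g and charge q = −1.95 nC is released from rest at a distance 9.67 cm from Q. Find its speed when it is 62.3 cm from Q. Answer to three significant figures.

Only the electrostatic force acts, so mechanical energy is conserved: ½mv² = U₁ − U₂ = kQq(1/r₁ − 1/r₂).
U₁ − U₂ = (8.99×10⁹ N·m²/C²)(-8.34×10⁻⁹ C)(-1.95×10⁻⁹ C)(1/0.0967 − 1/0.623) = 1.28×10⁻⁶ J.
v = √(2·1.28×10⁻⁶/0.0411) = 7.88×10⁻³ m/s.

7.88×10⁻³ m/s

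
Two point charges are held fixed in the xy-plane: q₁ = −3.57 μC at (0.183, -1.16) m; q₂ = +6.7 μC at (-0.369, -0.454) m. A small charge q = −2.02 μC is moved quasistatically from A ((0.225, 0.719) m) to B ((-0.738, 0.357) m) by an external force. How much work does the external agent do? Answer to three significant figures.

For quasistatic motion the external work equals the change in potential energy: W_ext = qΔV = q(V_B − V_A).
At A: distances to the source charges are 1.88 m, 1.31 m; V_A = Σ kqᵢ/rᵢ = 2.87×10⁴ V.
At B: distances to the source charges are 1.77 m, 0.891 m; V_B = Σ kqᵢ/rᵢ = 4.95×10⁴ V.
ΔV = V_B − V_A = 2.08×10⁴ V.
W_ext = qΔV = (-2.02×10⁻⁶ C)(2.08×10⁴ V) = -0.0420 J.

-0.0420 J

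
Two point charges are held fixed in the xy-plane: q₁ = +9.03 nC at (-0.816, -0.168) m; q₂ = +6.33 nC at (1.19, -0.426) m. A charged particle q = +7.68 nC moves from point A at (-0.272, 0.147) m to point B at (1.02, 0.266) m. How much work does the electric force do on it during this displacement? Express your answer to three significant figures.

3.26×10⁻⁷ J

The work done by the electric force is W_field = −ΔU = −q(V_B − V_A) = q(V_A − V_B).
At A: distances to the source charges are 0.629 m, 1.57 m; V_A = Σ kqᵢ/rᵢ = 165 V.
At B: distances to the source charges are 1.89 m, 0.713 m; V_B = Σ kqᵢ/rᵢ = 123 V.
ΔV = V_B − V_A = -42.5 V.
W_field = −qΔV = −(7.68×10⁻⁹ C)(-42.5 V) = 3.26×10⁻⁷ J.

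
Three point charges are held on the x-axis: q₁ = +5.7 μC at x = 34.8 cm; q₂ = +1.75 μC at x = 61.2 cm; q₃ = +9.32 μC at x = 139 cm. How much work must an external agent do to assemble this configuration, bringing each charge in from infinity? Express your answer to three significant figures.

The assembly work is the sum of pairwise potential energies, U = Σ_{i<j} kqᵢqⱼ/rᵢⱼ.
Pair separations: r₁₂ = 0.264 m, r₁₃ = 1.04 m, r₂₃ = 0.778 m.
U = (0.340) + (0.458) + (0.188) = 0.986 J.

0.986 J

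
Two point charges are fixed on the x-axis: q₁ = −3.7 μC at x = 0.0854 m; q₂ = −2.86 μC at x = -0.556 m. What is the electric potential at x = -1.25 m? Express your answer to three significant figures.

-6.20×10⁴ V

Electric potential is a scalar, so the contributions from each charge add algebraically: V = Σ kqᵢ/rᵢ.
Distances from the field point to each charge: r₁ = 1.34 m, r₂ = 0.694 m.
V = k[(-3.70×10⁻⁶)/(1.34) + (-2.86×10⁻⁶)/(0.694)] = -6.20×10⁴ V.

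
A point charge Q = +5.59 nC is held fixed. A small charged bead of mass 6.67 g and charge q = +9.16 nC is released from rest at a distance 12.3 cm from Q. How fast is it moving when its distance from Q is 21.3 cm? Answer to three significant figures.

0.0218 m/s

Only the electrostatic force acts, so mechanical energy is conserved: ½mv² = U₁ − U₂ = kQq(1/r₁ − 1/r₂).
U₁ − U₂ = (8.99×10⁹ N·m²/C²)(5.59×10⁻⁹ C)(9.16×10⁻⁹ C)(1/0.123 − 1/0.213) = 1.58×10⁻⁶ J.
v = √(2·1.58×10⁻⁶/6.67×10⁻³) = 0.0218 m/s.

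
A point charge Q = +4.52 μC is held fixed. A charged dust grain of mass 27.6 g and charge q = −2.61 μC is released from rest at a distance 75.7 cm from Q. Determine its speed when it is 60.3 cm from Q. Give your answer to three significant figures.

Only the electrostatic force acts, so mechanical energy is conserved: ½mv² = U₁ − U₂ = kQq(1/r₁ − 1/r₂).
U₁ − U₂ = (8.99×10⁹ N·m²/C²)(4.52×10⁻⁶ C)(-2.61×10⁻⁶ C)(1/0.757 − 1/0.603) = 0.0358 J.
v = √(2·0.0358/0.0276) = 1.61 m/s.

1.61 m/s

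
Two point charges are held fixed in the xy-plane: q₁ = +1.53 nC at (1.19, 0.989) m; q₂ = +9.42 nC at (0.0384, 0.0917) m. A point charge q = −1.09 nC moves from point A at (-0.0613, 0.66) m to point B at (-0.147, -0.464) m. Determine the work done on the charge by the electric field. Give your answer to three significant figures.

-6.41×10⁻⁹ J

The work done by the electric force is W_field = −ΔU = −q(V_B − V_A) = q(V_A − V_B).
At A: distances to the source charges are 1.29 m, 0.577 m; V_A = Σ kqᵢ/rᵢ = 157 V.
At B: distances to the source charges are 1.97 m, 0.586 m; V_B = Σ kqᵢ/rᵢ = 152 V.
ΔV = V_B − V_A = -5.88 V.
W_field = −qΔV = −(-1.09×10⁻⁹ C)(-5.88 V) = -6.41×10⁻⁹ J.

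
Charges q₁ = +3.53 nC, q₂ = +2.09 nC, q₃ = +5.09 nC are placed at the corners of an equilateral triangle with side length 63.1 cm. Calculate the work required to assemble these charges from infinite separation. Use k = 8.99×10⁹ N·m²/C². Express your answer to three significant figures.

The work to assemble the configuration equals its total potential energy, U = Σ kqᵢqⱼ/rᵢⱼ over all pairs.
All three pair separations equal the side length, 0.631 m.
U = (1.05×10⁻⁷) + (2.56×10⁻⁷) + (1.52×10⁻⁷) = 5.13×10⁻⁷ J.

5.13×10⁻⁷ J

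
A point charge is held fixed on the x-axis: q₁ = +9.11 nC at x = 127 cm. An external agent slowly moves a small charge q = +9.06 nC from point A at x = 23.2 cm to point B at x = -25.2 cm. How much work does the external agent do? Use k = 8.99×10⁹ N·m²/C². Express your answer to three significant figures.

For quasistatic motion the external work equals the change in potential energy: W_ext = qΔV = q(V_B − V_A).
At A: distance to the source charge is 1.04 m; V_A = kq₁/r = 78.9 V.
At B: distance to the source charge is 1.52 m; V_B = kq₁/r = 53.8 V.
ΔV = V_B − V_A = -25.1 V.
W_ext = qΔV = (9.06×10⁻⁹ C)(-25.1 V) = -2.27×10⁻⁷ J.

-2.27×10⁻⁷ J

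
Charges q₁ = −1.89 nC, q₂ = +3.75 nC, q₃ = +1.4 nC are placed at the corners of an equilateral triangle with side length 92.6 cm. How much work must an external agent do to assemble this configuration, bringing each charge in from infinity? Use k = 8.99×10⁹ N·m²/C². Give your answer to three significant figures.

-4.35×10⁻⁸ J

The work to assemble the configuration equals its total potential energy, U = Σ kqᵢqⱼ/rᵢⱼ over all pairs.
All three pair separations equal the side length, 0.926 m.
U = (-6.88×10⁻⁸) + (-2.57×10⁻⁸) + (5.10×10⁻⁸) = -4.35×10⁻⁸ J.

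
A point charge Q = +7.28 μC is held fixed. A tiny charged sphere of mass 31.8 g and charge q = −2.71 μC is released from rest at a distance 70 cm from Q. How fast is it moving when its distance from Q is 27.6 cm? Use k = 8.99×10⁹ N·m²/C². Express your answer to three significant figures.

Only the electrostatic force acts, so mechanical energy is conserved: ½mv² = U₁ − U₂ = kQq(1/r₁ − 1/r₂).
U₁ − U₂ = (8.99×10⁹ N·m²/C²)(7.28×10⁻⁶ C)(-2.71×10⁻⁶ C)(1/0.700 − 1/0.276) = 0.389 J.
v = √(2·0.389/0.0318) = 4.95 m/s.

4.95 m/s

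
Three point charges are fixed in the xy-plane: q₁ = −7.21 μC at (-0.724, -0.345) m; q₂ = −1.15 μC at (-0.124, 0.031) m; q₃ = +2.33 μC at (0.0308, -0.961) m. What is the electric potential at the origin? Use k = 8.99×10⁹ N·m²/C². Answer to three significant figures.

-1.40×10⁵ V

The total potential is the scalar sum of each charge's contribution, V = Σ kqᵢ/rᵢ.
Distances from the field point to each charge: r₁ = 0.802 m, r₂ = 0.128 m, r₃ = 0.961 m.
V = k[(-7.21×10⁻⁶)/(0.802) + (-1.15×10⁻⁶)/(0.128) + (2.33×10⁻⁶)/(0.961)] = -1.40×10⁵ V.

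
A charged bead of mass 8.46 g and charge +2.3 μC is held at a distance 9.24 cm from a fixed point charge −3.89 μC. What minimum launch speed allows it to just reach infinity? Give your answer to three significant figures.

To just escape, total mechanical energy must reach zero at infinity: ½mv²_min + U = 0, so ½mv²_min = −U = |kQq|/r.
|U| = |kQq|/r = (8.99×10⁹ N·m²/C²)(3.89×10⁻⁶)(2.30×10⁻⁶)/(0.0924) = 0.870 J.
v_min = √(2|U|/m) = √(2·0.870/8.46×10⁻³) = 14.3 m/s.

14.3 m/s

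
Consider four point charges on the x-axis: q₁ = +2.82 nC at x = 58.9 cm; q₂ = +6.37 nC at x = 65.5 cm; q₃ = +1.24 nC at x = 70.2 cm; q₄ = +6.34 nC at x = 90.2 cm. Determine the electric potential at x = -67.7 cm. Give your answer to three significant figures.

107 V

The total potential is the scalar sum of each charge's contribution, V = Σ kqᵢ/rᵢ.
Distances from the field point to each charge: r₁ = 1.27 m, r₂ = 1.33 m, r₃ = 1.38 m, r₄ = 1.58 m.
V = k[(2.82×10⁻⁹)/(1.27) + (6.37×10⁻⁹)/(1.33) + (1.24×10⁻⁹)/(1.38) + (6.34×10⁻⁹)/(1.58)] = 107 V.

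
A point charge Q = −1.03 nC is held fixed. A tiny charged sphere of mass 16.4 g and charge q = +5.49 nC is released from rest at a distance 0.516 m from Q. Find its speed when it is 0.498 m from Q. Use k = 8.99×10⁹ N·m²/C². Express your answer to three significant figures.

Only the electrostatic force acts, so mechanical energy is conserved: ½mv² = U₁ − U₂ = kQq(1/r₁ − 1/r₂).
U₁ − U₂ = (8.99×10⁹ N·m²/C²)(-1.03×10⁻⁹ C)(5.49×10⁻⁹ C)(1/0.516 − 1/0.498) = 3.56×10⁻⁹ J.
v = √(2·3.56×10⁻⁹/0.0164) = 6.59×10⁻⁴ m/s.

6.59×10⁻⁴ m/s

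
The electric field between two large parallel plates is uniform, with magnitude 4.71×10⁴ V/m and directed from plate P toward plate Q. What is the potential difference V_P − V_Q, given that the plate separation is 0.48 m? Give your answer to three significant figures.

In a uniform field, potential decreases in the direction of E: ΔV = −E·d for a displacement d parallel to E.
Going from Q to P is a displacement of 0.48 m opposite to the field, so V_P − V_Q = +Ed = 2.26×10⁴ V.

2.26×10⁴ V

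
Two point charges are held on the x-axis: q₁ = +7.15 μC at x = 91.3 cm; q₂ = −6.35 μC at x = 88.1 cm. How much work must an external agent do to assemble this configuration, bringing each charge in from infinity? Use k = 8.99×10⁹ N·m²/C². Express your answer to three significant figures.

The assembly work is the sum of pairwise potential energies, U = Σ_{i<j} kqᵢqⱼ/rᵢⱼ.
Pair separations: r₁₂ = 0.0320 m.
U = (-12.8) = -12.8 J.

-12.8 J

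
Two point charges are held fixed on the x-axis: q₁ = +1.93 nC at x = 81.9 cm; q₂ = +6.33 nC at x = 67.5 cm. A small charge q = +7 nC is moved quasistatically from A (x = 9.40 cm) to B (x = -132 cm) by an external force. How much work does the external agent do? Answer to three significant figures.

-5.97×10⁻⁷ J

For quasistatic motion the external work equals the change in potential energy: W_ext = qΔV = q(V_B − V_A).
At A: distances to the source charges are 0.725 m, 0.581 m; V_A = Σ kqᵢ/rᵢ = 122 V.
At B: distances to the source charges are 2.14 m, 2.00 m; V_B = Σ kqᵢ/rᵢ = 36.6 V.
ΔV = V_B − V_A = -85.2 V.
W_ext = qΔV = (7.00×10⁻⁹ C)(-85.2 V) = -5.97×10⁻⁷ J.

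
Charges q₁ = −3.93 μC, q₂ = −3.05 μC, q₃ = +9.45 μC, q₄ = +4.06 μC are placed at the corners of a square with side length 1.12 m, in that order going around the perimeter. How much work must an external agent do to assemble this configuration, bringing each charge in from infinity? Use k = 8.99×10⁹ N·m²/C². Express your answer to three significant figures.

The assembly work is the sum of pairwise potential energies, U = Σ_{i<j} kqᵢqⱼ/rᵢⱼ.
The four side pairs have separation 1.12 m and the two diagonal pairs 1.58 m.
Summing all 6 pair terms gives U = -0.236 J.

-0.236 J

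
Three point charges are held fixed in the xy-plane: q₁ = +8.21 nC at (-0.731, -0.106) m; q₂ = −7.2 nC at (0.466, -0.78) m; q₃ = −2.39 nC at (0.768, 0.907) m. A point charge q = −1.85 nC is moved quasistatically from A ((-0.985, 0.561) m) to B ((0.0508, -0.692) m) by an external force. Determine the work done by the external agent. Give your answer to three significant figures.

For quasistatic motion the external work equals the change in potential energy: W_ext = qΔV = q(V_B − V_A).
At A: distances to the source charges are 0.714 m, 1.98 m, 1.79 m; V_A = Σ kqᵢ/rᵢ = 58.6 V.
At B: distances to the source charges are 0.977 m, 0.424 m, 1.75 m; V_B = Σ kqᵢ/rᵢ = -89.2 V.
ΔV = V_B − V_A = -148 V.
W_ext = qΔV = (-1.85×10⁻⁹ C)(-148 V) = 2.74×10⁻⁷ J.

2.74×10⁻⁷ J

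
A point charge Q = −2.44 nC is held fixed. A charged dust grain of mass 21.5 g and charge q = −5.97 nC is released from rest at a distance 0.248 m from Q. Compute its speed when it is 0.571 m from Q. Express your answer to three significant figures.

Only the electrostatic force acts, so mechanical energy is conserved: ½mv² = U₁ − U₂ = kQq(1/r₁ − 1/r₂).
U₁ − U₂ = (8.99×10⁹ N·m²/C²)(-2.44×10⁻⁹ C)(-5.97×10⁻⁹ C)(1/0.248 − 1/0.571) = 2.99×10⁻⁷ J.
v = √(2·2.99×10⁻⁷/0.0215) = 5.27×10⁻³ m/s.

5.27×10⁻³ m/s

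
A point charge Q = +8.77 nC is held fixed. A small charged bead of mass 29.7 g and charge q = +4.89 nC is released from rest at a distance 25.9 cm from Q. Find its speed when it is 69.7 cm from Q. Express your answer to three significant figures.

Only the electrostatic force acts, so mechanical energy is conserved: ½mv² = U₁ − U₂ = kQq(1/r₁ − 1/r₂).
U₁ − U₂ = (8.99×10⁹ N·m²/C²)(8.77×10⁻⁹ C)(4.89×10⁻⁹ C)(1/0.259 − 1/0.697) = 9.35×10⁻⁷ J.
v = √(2·9.35×10⁻⁷/0.0297) = 7.94×10⁻³ m/s.

7.94×10⁻³ m/s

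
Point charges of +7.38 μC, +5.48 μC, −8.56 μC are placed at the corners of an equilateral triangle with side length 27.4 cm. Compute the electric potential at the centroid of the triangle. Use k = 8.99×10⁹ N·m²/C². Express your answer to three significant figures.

The total potential is the scalar sum of each charge's contribution, V = Σ kqᵢ/rᵢ.
The distance from each vertex to the centroid is a/√3 = 0.158 m.
V = k[(7.38×10⁻⁶)/(0.158) + (5.48×10⁻⁶)/(0.158) + (-8.56×10⁻⁶)/(0.158)] = 2.44×10⁵ V.

2.44×10⁵ V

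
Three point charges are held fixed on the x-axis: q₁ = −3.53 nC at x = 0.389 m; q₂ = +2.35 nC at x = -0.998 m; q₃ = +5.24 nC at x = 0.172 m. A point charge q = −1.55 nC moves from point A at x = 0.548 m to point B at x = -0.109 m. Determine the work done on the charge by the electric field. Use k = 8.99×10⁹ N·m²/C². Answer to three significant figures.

The work done by the electric force is W_field = −ΔU = −q(V_B − V_A) = q(V_A − V_B).
At A: distances to the source charges are 0.159 m, 1.55 m, 0.376 m; V_A = Σ kqᵢ/rᵢ = -60.6 V.
At B: distances to the source charges are 0.498 m, 0.889 m, 0.281 m; V_B = Σ kqᵢ/rᵢ = 128 V.
ΔV = V_B − V_A = 188 V.
W_field = −qΔV = −(-1.55×10⁻⁹ C)(188 V) = 2.92×10⁻⁷ J.

2.92×10⁻⁷ J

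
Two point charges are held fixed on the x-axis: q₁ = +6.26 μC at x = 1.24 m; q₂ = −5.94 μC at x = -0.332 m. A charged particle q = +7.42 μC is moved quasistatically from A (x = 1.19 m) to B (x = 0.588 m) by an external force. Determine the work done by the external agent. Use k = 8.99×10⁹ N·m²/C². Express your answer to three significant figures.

-7.88 J

For quasistatic motion the external work equals the change in potential energy: W_ext = qΔV = q(V_B − V_A).
At A: distances to the source charges are 0.0500 m, 1.52 m; V_A = Σ kqᵢ/rᵢ = 1.09×10⁶ V.
At B: distances to the source charges are 0.652 m, 0.920 m; V_B = Σ kqᵢ/rᵢ = 2.83×10⁴ V.
ΔV = V_B − V_A = -1.06×10⁶ V.
W_ext = qΔV = (7.42×10⁻⁶ C)(-1.06×10⁶ V) = -7.88 J.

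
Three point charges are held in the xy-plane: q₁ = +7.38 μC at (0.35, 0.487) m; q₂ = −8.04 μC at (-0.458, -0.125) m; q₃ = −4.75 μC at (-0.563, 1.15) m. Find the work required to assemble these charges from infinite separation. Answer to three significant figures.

-0.537 J

The work to assemble the configuration equals its total potential energy, U = Σ kqᵢqⱼ/rᵢⱼ over all pairs.
Pair separations: r₁₂ = 1.01 m, r₁₃ = 1.13 m, r₂₃ = 1.28 m.
U = (-0.526) + (-0.279) + (0.268) = -0.537 J.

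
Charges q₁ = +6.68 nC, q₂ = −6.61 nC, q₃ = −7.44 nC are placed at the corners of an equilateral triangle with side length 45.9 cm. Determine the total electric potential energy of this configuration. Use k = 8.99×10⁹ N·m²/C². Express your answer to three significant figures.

-8.75×10⁻⁷ J

The work to assemble the configuration equals its total potential energy, U = Σ kqᵢqⱼ/rᵢⱼ over all pairs.
All three pair separations equal the side length, 0.459 m.
U = (-8.65×10⁻⁷) + (-9.73×10⁻⁷) + (9.63×10⁻⁷) = -8.75×10⁻⁷ J.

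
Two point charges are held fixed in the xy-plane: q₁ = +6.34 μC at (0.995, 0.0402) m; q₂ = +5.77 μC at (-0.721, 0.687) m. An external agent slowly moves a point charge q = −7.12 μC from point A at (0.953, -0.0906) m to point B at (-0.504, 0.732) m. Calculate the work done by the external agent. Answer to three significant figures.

1.24 J

For quasistatic motion the external work equals the change in potential energy: W_ext = qΔV = q(V_B − V_A).
At A: distances to the source charges are 0.137 m, 1.85 m; V_A = Σ kqᵢ/rᵢ = 4.43×10⁵ V.
At B: distances to the source charges are 1.65 m, 0.222 m; V_B = Σ kqᵢ/rᵢ = 2.69×10⁵ V.
ΔV = V_B − V_A = -1.74×10⁵ V.
W_ext = qΔV = (-7.12×10⁻⁶ C)(-1.74×10⁵ V) = 1.24 J.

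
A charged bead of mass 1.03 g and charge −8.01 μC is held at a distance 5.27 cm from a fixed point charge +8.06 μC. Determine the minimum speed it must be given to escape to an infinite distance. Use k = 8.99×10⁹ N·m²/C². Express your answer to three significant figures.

To just escape, total mechanical energy must reach zero at infinity: ½mv²_min + U = 0, so ½mv²_min = −U = |kQq|/r.
|U| = |kQq|/r = (8.99×10⁹ N·m²/C²)(8.06×10⁻⁶)(8.01×10⁻⁶)/(0.0527) = 11.0 J.
v_min = √(2|U|/m) = √(2·11.0/1.03×10⁻³) = 146 m/s.

146 m/s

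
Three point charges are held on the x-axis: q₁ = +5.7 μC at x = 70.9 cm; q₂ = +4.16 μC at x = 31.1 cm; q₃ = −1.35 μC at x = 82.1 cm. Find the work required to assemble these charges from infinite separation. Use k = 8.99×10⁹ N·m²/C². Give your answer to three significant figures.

-0.181 J

The assembly work is the sum of pairwise potential energies, U = Σ_{i<j} kqᵢqⱼ/rᵢⱼ.
Pair separations: r₁₂ = 0.398 m, r₁₃ = 0.112 m, r₂₃ = 0.510 m.
U = (0.536) + (-0.618) + (-0.0990) = -0.181 J.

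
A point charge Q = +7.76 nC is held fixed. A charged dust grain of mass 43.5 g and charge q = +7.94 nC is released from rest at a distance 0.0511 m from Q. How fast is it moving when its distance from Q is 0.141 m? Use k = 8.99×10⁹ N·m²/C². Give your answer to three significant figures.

Only the electrostatic force acts, so mechanical energy is conserved: ½mv² = U₁ − U₂ = kQq(1/r₁ − 1/r₂).
U₁ − U₂ = (8.99×10⁹ N·m²/C²)(7.76×10⁻⁹ C)(7.94×10⁻⁹ C)(1/0.0511 − 1/0.141) = 6.91×10⁻⁶ J.
v = √(2·6.91×10⁻⁶/0.0435) = 0.0178 m/s.

0.0178 m/s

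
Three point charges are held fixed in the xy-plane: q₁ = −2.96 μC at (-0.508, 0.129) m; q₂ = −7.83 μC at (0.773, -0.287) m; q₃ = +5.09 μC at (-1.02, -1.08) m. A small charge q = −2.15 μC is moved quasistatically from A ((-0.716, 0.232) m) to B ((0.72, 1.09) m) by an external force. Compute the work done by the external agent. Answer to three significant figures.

-0.158 J

For quasistatic motion the external work equals the change in potential energy: W_ext = qΔV = q(V_B − V_A).
At A: distances to the source charges are 0.232 m, 1.58 m, 1.35 m; V_A = Σ kqᵢ/rᵢ = -1.25×10⁵ V.
At B: distances to the source charges are 1.56 m, 1.38 m, 2.78 m; V_B = Σ kqᵢ/rᵢ = -5.17×10⁴ V.
ΔV = V_B − V_A = 7.36×10⁴ V.
W_ext = qΔV = (-2.15×10⁻⁶ C)(7.36×10⁴ V) = -0.158 J.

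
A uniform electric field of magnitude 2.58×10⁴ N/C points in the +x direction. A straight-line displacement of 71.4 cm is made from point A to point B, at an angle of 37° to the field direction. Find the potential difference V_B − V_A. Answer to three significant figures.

-1.47×10⁴ V

Only the component of displacement along E changes the potential: ΔV = −E·d·cosθ.
ΔV = −(2.58×10⁴ V/m)(0.714 m)cos37° = -1.47×10⁴ V.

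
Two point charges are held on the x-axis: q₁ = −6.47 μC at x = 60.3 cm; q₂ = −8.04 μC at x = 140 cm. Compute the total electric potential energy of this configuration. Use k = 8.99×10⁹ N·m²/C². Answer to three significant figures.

0.587 J

The assembly work is the sum of pairwise potential energies, U = Σ_{i<j} kqᵢqⱼ/rᵢⱼ.
Pair separations: r₁₂ = 0.797 m.
U = (0.587) = 0.587 J.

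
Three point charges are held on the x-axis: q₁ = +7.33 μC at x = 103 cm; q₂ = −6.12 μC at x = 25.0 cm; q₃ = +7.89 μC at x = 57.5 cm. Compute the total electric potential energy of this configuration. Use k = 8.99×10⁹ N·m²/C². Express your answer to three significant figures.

The assembly work is the sum of pairwise potential energies, U = Σ_{i<j} kqᵢqⱼ/rᵢⱼ.
Pair separations: r₁₂ = 0.780 m, r₁₃ = 0.455 m, r₂₃ = 0.325 m.
U = (-0.517) + (1.14) + (-1.34) = -0.710 J.

-0.710 J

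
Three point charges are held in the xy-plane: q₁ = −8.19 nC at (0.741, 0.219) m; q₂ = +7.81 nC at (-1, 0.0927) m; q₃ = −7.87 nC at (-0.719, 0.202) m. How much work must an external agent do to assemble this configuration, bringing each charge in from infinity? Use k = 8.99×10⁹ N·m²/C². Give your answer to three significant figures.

The assembly work is the sum of pairwise potential energies, U = Σ_{i<j} kqᵢqⱼ/rᵢⱼ.
Pair separations: r₁₂ = 1.75 m, r₁₃ = 1.46 m, r₂₃ = 0.302 m.
U = (-3.29×10⁻⁷) + (3.97×10⁻⁷) + (-1.83×10⁻⁶) = -1.77×10⁻⁶ J.

-1.77×10⁻⁶ J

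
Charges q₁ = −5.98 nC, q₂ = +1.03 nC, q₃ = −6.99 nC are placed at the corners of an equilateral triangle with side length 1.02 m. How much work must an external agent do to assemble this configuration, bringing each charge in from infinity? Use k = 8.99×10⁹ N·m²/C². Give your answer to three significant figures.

The assembly work is the sum of pairwise potential energies, U = Σ_{i<j} kqᵢqⱼ/rᵢⱼ.
All three pair separations equal the side length, 1.02 m.
U = (-5.43×10⁻⁸) + (3.68×10⁻⁷) + (-6.35×10⁻⁸) = 2.51×10⁻⁷ J.

2.51×10⁻⁷ J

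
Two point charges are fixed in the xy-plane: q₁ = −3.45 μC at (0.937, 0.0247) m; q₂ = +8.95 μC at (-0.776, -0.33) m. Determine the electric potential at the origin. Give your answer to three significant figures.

6.23×10⁴ V

Electric potential is a scalar, so the contributions from each charge add algebraically: V = Σ kqᵢ/rᵢ.
Distances from the field point to each charge: r₁ = 0.937 m, r₂ = 0.843 m.
V = k[(-3.45×10⁻⁶)/(0.937) + (8.95×10⁻⁶)/(0.843)] = 6.23×10⁴ V.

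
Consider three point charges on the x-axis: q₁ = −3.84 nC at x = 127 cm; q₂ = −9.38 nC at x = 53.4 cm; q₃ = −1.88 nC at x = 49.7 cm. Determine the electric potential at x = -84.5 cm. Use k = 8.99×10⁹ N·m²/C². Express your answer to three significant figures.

-90.1 V

Electric potential is a scalar, so the contributions from each charge add algebraically: V = Σ kqᵢ/rᵢ.
Distances from the field point to each charge: r₁ = 2.12 m, r₂ = 1.38 m, r₃ = 1.34 m.
V = k[(-3.84×10⁻⁹)/(2.12) + (-9.38×10⁻⁹)/(1.38) + (-1.88×10⁻⁹)/(1.34)] = -90.1 V.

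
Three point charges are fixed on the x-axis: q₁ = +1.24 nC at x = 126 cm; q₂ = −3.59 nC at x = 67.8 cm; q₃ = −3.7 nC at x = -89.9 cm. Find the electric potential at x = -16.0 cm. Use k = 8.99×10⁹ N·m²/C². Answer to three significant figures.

Electric potential is a scalar, so the contributions from each charge add algebraically: V = Σ kqᵢ/rᵢ.
Distances from the field point to each charge: r₁ = 1.42 m, r₂ = 0.838 m, r₃ = 0.739 m.
V = k[(1.24×10⁻⁹)/(1.42) + (-3.59×10⁻⁹)/(0.838) + (-3.70×10⁻⁹)/(0.739)] = -75.7 V.

-75.7 V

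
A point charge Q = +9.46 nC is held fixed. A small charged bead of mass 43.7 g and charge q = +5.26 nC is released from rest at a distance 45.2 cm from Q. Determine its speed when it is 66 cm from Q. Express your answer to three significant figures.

Only the electrostatic force acts, so mechanical energy is conserved: ½mv² = U₁ − U₂ = kQq(1/r₁ − 1/r₂).
U₁ − U₂ = (8.99×10⁹ N·m²/C²)(9.46×10⁻⁹ C)(5.26×10⁻⁹ C)(1/0.452 − 1/0.660) = 3.12×10⁻⁷ J.
v = √(2·3.12×10⁻⁷/0.0437) = 3.78×10⁻³ m/s.

3.78×10⁻³ m/s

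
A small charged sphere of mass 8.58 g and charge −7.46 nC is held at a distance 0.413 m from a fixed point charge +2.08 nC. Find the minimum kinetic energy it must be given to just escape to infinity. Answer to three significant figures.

To just escape, total mechanical energy must reach zero at infinity: ½mv²_min + U = 0, so ½mv²_min = −U = |kQq|/r.
|U| = |kQq|/r = (8.99×10⁹ N·m²/C²)(2.08×10⁻⁹)(7.46×10⁻⁹)/(0.413) = 3.38×10⁻⁷ J.

3.38×10⁻⁷ J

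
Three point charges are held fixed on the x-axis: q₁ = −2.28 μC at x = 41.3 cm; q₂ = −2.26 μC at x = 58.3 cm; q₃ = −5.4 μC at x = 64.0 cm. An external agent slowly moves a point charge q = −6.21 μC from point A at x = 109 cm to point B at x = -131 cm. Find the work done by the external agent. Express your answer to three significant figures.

-0.812 J

For quasistatic motion the external work equals the change in potential energy: W_ext = qΔV = q(V_B − V_A).
At A: distances to the source charges are 0.677 m, 0.507 m, 0.450 m; V_A = Σ kqᵢ/rᵢ = -1.78×10⁵ V.
At B: distances to the source charges are 1.72 m, 1.89 m, 1.95 m; V_B = Σ kqᵢ/rᵢ = -4.75×10⁴ V.
ΔV = V_B − V_A = 1.31×10⁵ V.
W_ext = qΔV = (-6.21×10⁻⁶ C)(1.31×10⁵ V) = -0.812 J.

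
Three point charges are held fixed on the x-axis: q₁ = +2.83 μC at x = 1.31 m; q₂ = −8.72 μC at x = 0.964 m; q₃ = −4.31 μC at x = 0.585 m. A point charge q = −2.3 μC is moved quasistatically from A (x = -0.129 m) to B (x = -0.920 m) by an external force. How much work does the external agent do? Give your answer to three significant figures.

-0.120 J

For quasistatic motion the external work equals the change in potential energy: W_ext = qΔV = q(V_B − V_A).
At A: distances to the source charges are 1.44 m, 1.09 m, 0.714 m; V_A = Σ kqᵢ/rᵢ = -1.08×10⁵ V.
At B: distances to the source charges are 2.23 m, 1.88 m, 1.50 m; V_B = Σ kqᵢ/rᵢ = -5.59×10⁴ V.
ΔV = V_B − V_A = 5.24×10⁴ V.
W_ext = qΔV = (-2.30×10⁻⁶ C)(5.24×10⁴ V) = -0.120 J.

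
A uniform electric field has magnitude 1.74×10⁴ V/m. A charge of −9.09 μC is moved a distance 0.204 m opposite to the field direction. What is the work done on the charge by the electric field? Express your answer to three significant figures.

The potential change for a displacement 0.204 m opposite to the field direction is ΔV = +Ed = 3550 V.
W_field = −qΔV = 0.0323 J.

0.0323 J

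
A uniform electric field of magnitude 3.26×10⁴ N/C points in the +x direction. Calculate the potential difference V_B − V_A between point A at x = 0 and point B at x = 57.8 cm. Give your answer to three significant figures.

-1.88×10⁴ V

In a uniform field, potential decreases in the direction of E: V_B − V_A = −E·Δx.
V_B − V_A = −(3.26×10⁴ V/m)(0.578 m) = -1.88×10⁴ V.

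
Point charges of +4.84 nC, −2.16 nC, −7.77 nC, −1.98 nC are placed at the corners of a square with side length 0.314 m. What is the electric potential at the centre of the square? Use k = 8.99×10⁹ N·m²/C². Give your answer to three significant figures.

-286 V

Electric potential is a scalar, so the contributions from each charge add algebraically: V = Σ kqᵢ/rᵢ.
The distance from each corner to the centre is a√2/2 = 0.222 m.
V = k[(4.84×10⁻⁹)/(0.222) + (-2.16×10⁻⁹)/(0.222) + (-7.77×10⁻⁹)/(0.222) + (-1.98×10⁻⁹)/(0.222)] = -286 V.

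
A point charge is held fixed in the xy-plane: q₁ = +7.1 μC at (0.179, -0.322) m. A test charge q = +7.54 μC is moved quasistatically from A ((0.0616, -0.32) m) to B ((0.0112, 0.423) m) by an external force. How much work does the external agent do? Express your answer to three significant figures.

For quasistatic motion the external work equals the change in potential energy: W_ext = qΔV = q(V_B − V_A).
At A: distance to the source charge is 0.117 m; V_A = kq₁/r = 5.44×10⁵ V.
At B: distance to the source charge is 0.764 m; V_B = kq₁/r = 8.36×10⁴ V.
ΔV = V_B − V_A = -4.60×10⁵ V.
W_ext = qΔV = (7.54×10⁻⁶ C)(-4.60×10⁵ V) = -3.47 J.

-3.47 J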